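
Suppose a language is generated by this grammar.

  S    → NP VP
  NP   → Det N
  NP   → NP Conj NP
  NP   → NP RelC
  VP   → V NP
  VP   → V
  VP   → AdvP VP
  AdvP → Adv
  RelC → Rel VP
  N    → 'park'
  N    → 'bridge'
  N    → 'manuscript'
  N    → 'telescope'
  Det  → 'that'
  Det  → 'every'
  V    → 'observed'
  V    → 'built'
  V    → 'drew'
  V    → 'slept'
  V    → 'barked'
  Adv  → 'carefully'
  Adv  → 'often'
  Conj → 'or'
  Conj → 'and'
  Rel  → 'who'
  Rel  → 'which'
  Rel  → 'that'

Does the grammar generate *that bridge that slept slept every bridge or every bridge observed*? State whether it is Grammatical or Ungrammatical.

For S → NP VP, every NP-prefix leaves a non-VP remainder: after 'that bridge' the remainder is not a VP; after 'that bridge that slept' the remainder is not a VP.

Ungrammatical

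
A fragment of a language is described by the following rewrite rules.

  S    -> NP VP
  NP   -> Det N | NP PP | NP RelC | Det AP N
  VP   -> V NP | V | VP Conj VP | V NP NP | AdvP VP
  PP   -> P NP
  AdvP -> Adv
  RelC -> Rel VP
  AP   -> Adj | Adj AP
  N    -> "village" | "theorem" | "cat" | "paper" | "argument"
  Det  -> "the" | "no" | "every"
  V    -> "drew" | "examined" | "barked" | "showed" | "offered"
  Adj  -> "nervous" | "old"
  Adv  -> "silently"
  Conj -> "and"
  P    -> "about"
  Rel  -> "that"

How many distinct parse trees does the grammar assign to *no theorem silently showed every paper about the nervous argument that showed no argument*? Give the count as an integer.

Two of the 4 distinct bracketings:
[S [NP [Det no] [N theorem]] [VP [AdvP [Adv silently]] [VP [V showed] [NP [NP [Det every] [N paper]] [PP [P about] [NP [NP [Det the] [AP [Adj nervous]] [N argument]] [RelC [Rel that] [VP [V showed] [NP [Det no] [N argument]]]]]]]]]]
[S [NP [Det no] [N theorem]] [VP [AdvP [Adv silently]] [VP [V showed] [NP [NP [NP [Det every] [N paper]] [PP [P about] [NP [Det the] [AP [Adj nervous]] [N argument]]]] [RelC [Rel that] [VP [V showed] [NP [Det no] [N argument]]]]]]]]
The trees differ in how a recursive rule is bracketed over the same span.

4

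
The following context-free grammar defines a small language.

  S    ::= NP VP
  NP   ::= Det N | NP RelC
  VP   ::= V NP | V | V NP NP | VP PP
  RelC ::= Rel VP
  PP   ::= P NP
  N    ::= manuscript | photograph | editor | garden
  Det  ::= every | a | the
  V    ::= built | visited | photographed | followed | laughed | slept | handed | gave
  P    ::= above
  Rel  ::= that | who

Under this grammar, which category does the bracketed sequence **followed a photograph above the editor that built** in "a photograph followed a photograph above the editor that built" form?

VP

[S [NP [Det a] [N photograph]] [VP [VP [V followed] [NP [Det a] [N photograph]]] [PP [P above] [NP [NP [Det the] [N editor]] [RelC [Rel that] [VP [V built]]]]]]]
The span 'followed a photograph above the editor that built' is the VP node built by VP → VP PP.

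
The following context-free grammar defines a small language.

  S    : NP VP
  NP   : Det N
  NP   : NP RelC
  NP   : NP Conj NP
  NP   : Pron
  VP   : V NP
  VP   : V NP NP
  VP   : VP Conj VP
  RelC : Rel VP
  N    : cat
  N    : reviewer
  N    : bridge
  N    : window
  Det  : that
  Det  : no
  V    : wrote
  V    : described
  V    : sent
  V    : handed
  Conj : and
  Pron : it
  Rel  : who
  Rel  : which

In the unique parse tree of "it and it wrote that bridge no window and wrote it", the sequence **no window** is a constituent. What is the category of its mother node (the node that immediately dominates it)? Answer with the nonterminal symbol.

VP

S
  NP
    NP
      Pron: it
    Conj: and
    NP
      Pron: it
  VP
    VP
      V: wrote
      NP
        Det: that
        N: bridge
      NP
        Det: no
        N: window
    Conj: and
    VP
      V: wrote
      NP
        Pron: it
The span 'no window' is the NP node built by NP → Det N.
Its mother is the VP built by VP → V NP NP.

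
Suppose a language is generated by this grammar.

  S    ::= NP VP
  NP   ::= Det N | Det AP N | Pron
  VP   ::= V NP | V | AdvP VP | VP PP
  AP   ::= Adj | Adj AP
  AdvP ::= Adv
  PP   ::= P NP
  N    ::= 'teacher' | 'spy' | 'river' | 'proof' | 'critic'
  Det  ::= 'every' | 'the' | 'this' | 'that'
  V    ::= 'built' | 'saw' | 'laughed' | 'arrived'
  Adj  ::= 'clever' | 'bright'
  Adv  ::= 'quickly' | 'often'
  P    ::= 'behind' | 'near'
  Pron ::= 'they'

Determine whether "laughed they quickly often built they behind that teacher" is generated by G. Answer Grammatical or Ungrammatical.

Ungrammatical

For S → NP VP, no prefix of the string parses as an NP.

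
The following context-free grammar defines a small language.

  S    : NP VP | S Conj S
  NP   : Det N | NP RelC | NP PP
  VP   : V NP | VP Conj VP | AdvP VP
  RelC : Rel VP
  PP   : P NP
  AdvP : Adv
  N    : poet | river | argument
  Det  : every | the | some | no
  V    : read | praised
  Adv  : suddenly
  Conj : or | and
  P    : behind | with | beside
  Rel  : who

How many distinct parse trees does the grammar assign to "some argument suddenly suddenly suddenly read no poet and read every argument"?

4

Two of the 4 distinct bracketings:
[S [NP [Det some] [N argument]] [VP [VP [AdvP [Adv suddenly]] [VP [AdvP [Adv suddenly]] [VP [AdvP [Adv suddenly]] [VP [V read] [NP [Det no] [N poet]]]]]] [Conj and] [VP [V read] [NP [Det every] [N argument]]]]]
[S [NP [Det some] [N argument]] [VP [AdvP [Adv suddenly]] [VP [VP [AdvP [Adv suddenly]] [VP [AdvP [Adv suddenly]] [VP [V read] [NP [Det no] [N poet]]]]] [Conj and] [VP [V read] [NP [Det every] [N argument]]]]]]
The trees differ in how a recursive rule is bracketed over the same span.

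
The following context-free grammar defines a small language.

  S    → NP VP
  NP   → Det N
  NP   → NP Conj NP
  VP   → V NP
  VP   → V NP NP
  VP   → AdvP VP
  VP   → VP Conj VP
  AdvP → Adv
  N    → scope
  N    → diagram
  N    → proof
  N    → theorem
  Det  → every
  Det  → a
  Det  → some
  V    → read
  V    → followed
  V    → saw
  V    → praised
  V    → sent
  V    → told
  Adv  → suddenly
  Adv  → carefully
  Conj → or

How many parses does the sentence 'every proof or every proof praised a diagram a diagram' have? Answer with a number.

[S [NP [NP [Det every] [N proof]] [Conj or] [NP [Det every] [N proof]]] [VP [V praised] [NP [Det a] [N diagram]] [NP [Det a] [N diagram]]]]
No rule offers an alternative attachment or grouping for any span, so this is the only derivation.

1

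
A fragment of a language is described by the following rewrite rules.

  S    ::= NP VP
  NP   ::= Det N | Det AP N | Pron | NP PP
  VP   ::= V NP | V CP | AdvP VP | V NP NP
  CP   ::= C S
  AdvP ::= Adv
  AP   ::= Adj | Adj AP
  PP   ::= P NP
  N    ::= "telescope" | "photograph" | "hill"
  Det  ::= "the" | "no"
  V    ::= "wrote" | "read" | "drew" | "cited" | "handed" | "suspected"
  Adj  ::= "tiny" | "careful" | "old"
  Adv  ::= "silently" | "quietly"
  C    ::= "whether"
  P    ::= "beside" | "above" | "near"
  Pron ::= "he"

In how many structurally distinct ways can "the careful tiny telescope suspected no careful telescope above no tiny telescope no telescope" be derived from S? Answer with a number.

1

[S [NP [Det the] [AP [Adj careful] [AP [Adj tiny]]] [N telescope]] [VP [V suspected] [NP [NP [Det no] [AP [Adj careful]] [N telescope]] [PP [P above] [NP [Det no] [AP [Adj tiny]] [N telescope]]]] [NP [Det no] [N telescope]]]]
No rule offers an alternative attachment or grouping for any span, so this is the only derivation.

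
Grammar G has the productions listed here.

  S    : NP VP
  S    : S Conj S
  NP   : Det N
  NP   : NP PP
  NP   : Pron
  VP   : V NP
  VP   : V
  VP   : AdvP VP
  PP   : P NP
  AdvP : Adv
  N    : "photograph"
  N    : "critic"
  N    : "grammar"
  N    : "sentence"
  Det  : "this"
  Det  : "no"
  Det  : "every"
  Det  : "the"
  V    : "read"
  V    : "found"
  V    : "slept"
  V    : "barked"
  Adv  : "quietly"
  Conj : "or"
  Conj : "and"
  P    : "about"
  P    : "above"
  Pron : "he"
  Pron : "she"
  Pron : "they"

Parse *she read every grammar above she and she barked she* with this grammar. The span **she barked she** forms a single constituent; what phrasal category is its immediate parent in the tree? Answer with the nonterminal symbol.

S
  S
    NP
      Pron: she
    VP
      V: read
      NP
        NP
          Det: every
          N: grammar
        PP
          P: above
          NP
            Pron: she
  Conj: and
  S
    NP
      Pron: she
    VP
      V: barked
      NP
        Pron: she
The span 'she barked she' is the S node built by S → NP VP.
Its mother is the S built by S → S Conj S.

S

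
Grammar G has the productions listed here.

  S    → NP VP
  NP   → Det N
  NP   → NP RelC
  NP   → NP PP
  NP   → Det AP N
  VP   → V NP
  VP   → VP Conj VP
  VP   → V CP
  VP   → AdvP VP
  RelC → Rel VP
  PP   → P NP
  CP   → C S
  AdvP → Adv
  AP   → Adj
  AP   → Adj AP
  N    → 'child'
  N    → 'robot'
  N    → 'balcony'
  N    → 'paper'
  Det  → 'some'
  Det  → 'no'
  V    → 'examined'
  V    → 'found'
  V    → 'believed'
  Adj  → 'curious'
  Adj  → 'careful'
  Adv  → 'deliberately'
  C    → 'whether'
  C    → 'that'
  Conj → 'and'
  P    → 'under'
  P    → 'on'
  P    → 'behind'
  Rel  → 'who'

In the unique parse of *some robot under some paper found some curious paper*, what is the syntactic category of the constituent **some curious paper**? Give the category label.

S
  NP
    NP
      Det: some
      N: robot
    PP
      P: under
      NP
        Det: some
        N: paper
  VP
    V: found
    NP
      Det: some
      AP
        Adj: curious
      N: paper
The span 'some curious paper' is the NP node built by NP → Det AP N.

NP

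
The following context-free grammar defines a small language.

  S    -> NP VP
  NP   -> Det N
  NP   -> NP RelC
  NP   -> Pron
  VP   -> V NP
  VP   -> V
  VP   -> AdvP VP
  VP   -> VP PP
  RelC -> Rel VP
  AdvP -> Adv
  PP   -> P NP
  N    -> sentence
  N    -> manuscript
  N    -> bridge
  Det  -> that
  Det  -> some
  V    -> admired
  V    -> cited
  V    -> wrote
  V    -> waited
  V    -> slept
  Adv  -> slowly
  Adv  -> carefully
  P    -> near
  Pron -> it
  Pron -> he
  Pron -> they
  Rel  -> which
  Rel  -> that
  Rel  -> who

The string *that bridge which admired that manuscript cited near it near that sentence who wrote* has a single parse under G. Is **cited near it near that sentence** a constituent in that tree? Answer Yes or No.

No

[S [NP [NP [Det that] [N bridge]] [RelC [Rel which] [VP [V admired] [NP [Det that] [N manuscript]]]]] [VP [VP [VP [V cited]] [PP [P near] [NP [Pron it]]]] [PP [P near] [NP [NP [Det that] [N sentence]] [RelC [Rel who] [VP [V wrote]]]]]]]
The smallest constituent containing 'cited near it near that sentence' is the VP spanning 'cited near it near that sentence who wrote'; no single node in the tree dominates exactly the given words.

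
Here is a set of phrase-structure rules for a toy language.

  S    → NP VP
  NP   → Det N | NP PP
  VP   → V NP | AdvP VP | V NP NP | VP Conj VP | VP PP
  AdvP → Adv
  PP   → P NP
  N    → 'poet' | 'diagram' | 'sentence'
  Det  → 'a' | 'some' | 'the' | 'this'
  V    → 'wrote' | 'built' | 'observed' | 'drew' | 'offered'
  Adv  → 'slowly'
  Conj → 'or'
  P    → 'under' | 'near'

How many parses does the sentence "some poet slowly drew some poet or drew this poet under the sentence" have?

Two of the 7 distinct bracketings:
[S [NP [Det some] [N poet]] [VP [AdvP [Adv slowly]] [VP [VP [V drew] [NP [Det some] [N poet]]] [Conj or] [VP [V drew] [NP [NP [Det this] [N poet]] [PP [P under] [NP [Det the] [N sentence]]]]]]]]
[S [NP [Det some] [N poet]] [VP [AdvP [Adv slowly]] [VP [VP [V drew] [NP [Det some] [N poet]]] [Conj or] [VP [VP [V drew] [NP [Det this] [N poet]]] [PP [P under] [NP [Det the] [N sentence]]]]]]]
The difference turns on whether NP → NP PP is used at the relevant span, versus an alternative expansion of NP.

7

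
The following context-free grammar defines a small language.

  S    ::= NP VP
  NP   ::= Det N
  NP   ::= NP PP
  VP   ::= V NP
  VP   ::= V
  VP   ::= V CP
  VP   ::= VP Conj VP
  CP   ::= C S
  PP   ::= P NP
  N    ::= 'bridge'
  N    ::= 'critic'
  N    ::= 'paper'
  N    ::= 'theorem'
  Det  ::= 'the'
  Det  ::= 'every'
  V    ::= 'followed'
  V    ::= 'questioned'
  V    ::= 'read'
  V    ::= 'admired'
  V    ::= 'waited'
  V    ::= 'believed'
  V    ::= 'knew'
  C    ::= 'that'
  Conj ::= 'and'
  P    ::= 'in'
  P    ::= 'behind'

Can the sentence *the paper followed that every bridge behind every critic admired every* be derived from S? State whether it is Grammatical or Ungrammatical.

Ungrammatical

For S → NP VP, the only prefix that parses as NP is 'the paper', but the remainder 'followed that every bridge behind every critic admired every' is not a VP under these rules.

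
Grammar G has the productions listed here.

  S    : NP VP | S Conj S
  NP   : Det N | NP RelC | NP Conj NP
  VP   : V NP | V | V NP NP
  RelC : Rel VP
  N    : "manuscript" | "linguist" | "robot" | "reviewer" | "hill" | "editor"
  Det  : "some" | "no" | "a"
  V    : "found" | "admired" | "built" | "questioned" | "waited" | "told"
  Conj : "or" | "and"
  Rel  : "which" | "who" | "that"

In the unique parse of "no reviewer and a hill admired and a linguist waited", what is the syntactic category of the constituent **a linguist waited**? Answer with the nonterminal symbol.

S

[S [S [NP [NP [Det no] [N reviewer]] [Conj and] [NP [Det a] [N hill]]] [VP [V admired]]] [Conj and] [S [NP [Det a] [N linguist]] [VP [V waited]]]]
The span 'a linguist waited' is the S node built by S → NP VP.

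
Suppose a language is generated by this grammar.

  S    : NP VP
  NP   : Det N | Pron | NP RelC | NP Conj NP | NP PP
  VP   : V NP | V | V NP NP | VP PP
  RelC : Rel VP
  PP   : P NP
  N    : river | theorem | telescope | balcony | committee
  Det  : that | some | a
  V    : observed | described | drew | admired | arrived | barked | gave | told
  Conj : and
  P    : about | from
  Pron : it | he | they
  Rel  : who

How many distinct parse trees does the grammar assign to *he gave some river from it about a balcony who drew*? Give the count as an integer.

9

Two of the 9 distinct bracketings:
[S [NP [Pron he]] [VP [V gave] [NP [NP [NP [Det some] [N river]] [PP [P from] [NP [NP [Pron it]] [PP [P about] [NP [Det a] [N balcony]]]]]] [RelC [Rel who] [VP [V drew]]]]]]
[S [NP [Pron he]] [VP [V gave] [NP [NP [NP [NP [Det some] [N river]] [PP [P from] [NP [Pron it]]]] [PP [P about] [NP [Det a] [N balcony]]]] [RelC [Rel who] [VP [V drew]]]]]]
The trees differ in how a recursive rule is bracketed over the same span.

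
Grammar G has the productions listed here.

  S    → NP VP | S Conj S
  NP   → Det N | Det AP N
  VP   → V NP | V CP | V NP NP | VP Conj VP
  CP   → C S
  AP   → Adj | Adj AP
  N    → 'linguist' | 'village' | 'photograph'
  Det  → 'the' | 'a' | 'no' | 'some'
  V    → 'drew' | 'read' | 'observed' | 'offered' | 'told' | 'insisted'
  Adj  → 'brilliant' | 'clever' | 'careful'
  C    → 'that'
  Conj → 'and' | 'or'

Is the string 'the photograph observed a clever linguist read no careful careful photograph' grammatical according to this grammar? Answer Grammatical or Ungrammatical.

For S → NP VP, the only prefix that parses as NP is 'the photograph', but the remainder 'observed a clever linguist read no careful careful photograph' is not a VP under these rules. The alternative S rule S → S Conj S likewise has no satisfying split.

Ungrammatical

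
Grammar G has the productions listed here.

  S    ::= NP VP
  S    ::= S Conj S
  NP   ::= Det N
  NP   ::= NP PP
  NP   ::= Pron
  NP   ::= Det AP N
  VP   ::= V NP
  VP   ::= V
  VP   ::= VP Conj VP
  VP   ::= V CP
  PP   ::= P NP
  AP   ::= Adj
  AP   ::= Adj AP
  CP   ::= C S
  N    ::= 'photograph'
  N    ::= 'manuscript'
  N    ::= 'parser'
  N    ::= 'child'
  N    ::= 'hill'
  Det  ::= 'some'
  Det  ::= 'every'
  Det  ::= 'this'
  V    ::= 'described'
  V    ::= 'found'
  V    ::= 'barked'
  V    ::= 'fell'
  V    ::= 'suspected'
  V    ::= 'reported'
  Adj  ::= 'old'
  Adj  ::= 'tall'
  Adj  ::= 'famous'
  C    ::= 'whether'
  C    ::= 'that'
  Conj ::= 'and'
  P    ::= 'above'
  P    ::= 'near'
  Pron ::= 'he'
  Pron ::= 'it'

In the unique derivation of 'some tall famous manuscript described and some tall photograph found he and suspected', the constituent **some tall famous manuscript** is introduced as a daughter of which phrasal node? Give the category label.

S

[S [S [NP [Det some] [AP [Adj tall] [AP [Adj famous]]] [N manuscript]] [VP [V described]]] [Conj and] [S [NP [Det some] [AP [Adj tall]] [N photograph]] [VP [VP [V found] [NP [Pron he]]] [Conj and] [VP [V suspected]]]]]
The span 'some tall famous manuscript' is the NP node built by NP → Det AP N.
Its mother is the S built by S → NP VP.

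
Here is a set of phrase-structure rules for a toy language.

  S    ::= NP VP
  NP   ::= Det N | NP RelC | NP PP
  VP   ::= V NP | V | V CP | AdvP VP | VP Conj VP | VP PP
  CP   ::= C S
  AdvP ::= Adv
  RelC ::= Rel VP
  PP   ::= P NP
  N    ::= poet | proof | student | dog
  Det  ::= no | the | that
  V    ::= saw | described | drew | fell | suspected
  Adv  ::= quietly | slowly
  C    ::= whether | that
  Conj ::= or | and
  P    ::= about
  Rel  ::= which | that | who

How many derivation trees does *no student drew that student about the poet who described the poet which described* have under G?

Two of the 7 distinct bracketings:
[S [NP [Det no] [N student]] [VP [V drew] [NP [NP [NP [Det that] [N student]] [PP [P about] [NP [Det the] [N poet]]]] [RelC [Rel who] [VP [V described] [NP [NP [Det the] [N poet]] [RelC [Rel which] [VP [V described]]]]]]]]]
[S [NP [Det no] [N student]] [VP [V drew] [NP [NP [NP [NP [Det that] [N student]] [PP [P about] [NP [Det the] [N poet]]]] [RelC [Rel who] [VP [V described] [NP [Det the] [N poet]]]]] [RelC [Rel which] [VP [V described]]]]]]
The trees differ in how a recursive rule is bracketed over the same span.

7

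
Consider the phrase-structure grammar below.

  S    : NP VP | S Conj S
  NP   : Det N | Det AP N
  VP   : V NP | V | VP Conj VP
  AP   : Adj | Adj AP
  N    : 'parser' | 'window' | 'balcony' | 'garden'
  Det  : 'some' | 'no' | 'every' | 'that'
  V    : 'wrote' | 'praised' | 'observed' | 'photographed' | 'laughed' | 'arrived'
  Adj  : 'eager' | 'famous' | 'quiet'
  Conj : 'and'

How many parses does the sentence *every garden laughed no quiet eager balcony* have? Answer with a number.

[S [NP [Det every] [N garden]] [VP [V laughed] [NP [Det no] [AP [Adj quiet] [AP [Adj eager]]] [N balcony]]]]
No rule offers an alternative attachment or grouping for any span, so this is the only derivation.

1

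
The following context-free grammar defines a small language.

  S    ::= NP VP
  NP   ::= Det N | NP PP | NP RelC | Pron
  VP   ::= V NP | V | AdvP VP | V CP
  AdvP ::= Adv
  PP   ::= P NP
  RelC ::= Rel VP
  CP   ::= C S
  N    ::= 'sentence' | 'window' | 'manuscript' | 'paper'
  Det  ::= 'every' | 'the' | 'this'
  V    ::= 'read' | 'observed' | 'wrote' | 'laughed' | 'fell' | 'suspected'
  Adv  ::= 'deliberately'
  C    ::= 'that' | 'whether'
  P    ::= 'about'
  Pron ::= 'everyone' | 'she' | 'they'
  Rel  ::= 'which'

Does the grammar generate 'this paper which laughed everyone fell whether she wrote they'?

S
  NP
    NP
      Det: this
      N: paper
    RelC
      Rel: which
      VP
        V: laughed
        NP
          Pron: everyone
  VP
    V: fell
    CP
      C: whether
      S
        NP
          Pron: she
        VP
          V: wrote
          NP
            Pron: they
Each bracket corresponds to one application of a listed rule, so the string is derivable from S.

Grammatical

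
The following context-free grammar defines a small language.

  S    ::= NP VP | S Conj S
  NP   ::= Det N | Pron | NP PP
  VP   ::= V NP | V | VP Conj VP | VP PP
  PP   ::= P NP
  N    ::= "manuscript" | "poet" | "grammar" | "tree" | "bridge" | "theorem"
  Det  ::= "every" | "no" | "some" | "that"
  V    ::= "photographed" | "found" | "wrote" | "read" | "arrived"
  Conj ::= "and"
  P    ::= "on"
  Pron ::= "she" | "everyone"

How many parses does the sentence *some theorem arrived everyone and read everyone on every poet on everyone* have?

Two of the 9 distinct bracketings:
[S [NP [Det some] [N theorem]] [VP [VP [V arrived] [NP [Pron everyone]]] [Conj and] [VP [V read] [NP [NP [Pron everyone]] [PP [P on] [NP [NP [Det every] [N poet]] [PP [P on] [NP [Pron everyone]]]]]]]]]
[S [NP [Det some] [N theorem]] [VP [VP [V arrived] [NP [Pron everyone]]] [Conj and] [VP [V read] [NP [NP [NP [Pron everyone]] [PP [P on] [NP [Det every] [N poet]]]] [PP [P on] [NP [Pron everyone]]]]]]]
The trees differ in how a recursive rule is bracketed over the same span.

9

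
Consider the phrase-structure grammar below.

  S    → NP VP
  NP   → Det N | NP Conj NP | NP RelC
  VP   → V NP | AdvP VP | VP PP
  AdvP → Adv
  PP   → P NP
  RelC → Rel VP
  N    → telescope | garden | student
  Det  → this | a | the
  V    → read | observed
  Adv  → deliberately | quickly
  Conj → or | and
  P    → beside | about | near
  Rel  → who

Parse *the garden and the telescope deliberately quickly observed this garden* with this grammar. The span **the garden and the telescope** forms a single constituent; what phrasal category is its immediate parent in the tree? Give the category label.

S

[S [NP [NP [Det the] [N garden]] [Conj and] [NP [Det the] [N telescope]]] [VP [AdvP [Adv deliberately]] [VP [AdvP [Adv quickly]] [VP [V observed] [NP [Det this] [N garden]]]]]]
The span 'the garden and the telescope' is the NP node built by NP → NP Conj NP.
Its mother is the S built by S → NP VP.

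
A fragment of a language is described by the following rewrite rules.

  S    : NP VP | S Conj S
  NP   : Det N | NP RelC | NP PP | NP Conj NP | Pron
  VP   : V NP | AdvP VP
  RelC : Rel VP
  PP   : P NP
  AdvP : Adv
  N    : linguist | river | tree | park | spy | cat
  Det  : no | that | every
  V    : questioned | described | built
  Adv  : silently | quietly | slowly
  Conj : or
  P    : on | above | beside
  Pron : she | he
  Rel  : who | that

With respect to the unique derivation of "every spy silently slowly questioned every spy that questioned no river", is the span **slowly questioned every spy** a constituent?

[S [NP [Det every] [N spy]] [VP [AdvP [Adv silently]] [VP [AdvP [Adv slowly]] [VP [V questioned] [NP [NP [Det every] [N spy]] [RelC [Rel that] [VP [V questioned] [NP [Det no] [N river]]]]]]]]]
The smallest constituent containing 'slowly questioned every spy' is the VP spanning 'slowly questioned every spy that questioned no river'; no single node in the tree dominates exactly the given words.

No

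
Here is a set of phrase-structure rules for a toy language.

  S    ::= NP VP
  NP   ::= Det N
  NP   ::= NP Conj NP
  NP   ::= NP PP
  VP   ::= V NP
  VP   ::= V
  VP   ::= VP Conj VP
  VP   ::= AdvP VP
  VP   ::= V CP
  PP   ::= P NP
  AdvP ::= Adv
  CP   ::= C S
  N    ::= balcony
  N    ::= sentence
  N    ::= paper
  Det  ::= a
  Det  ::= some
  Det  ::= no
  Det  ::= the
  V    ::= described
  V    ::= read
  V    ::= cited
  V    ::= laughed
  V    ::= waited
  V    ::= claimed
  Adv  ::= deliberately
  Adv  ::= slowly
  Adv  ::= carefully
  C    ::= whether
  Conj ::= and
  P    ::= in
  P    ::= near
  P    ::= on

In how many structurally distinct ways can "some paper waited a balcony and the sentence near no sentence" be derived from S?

The two bracketings:
[S [NP [Det some] [N paper]] [VP [V waited] [NP [NP [Det a] [N balcony]] [Conj and] [NP [NP [Det the] [N sentence]] [PP [P near] [NP [Det no] [N sentence]]]]]]]
[S [NP [Det some] [N paper]] [VP [V waited] [NP [NP [NP [Det a] [N balcony]] [Conj and] [NP [Det the] [N sentence]]] [PP [P near] [NP [Det no] [N sentence]]]]]]
The trees differ in how a recursive rule is bracketed over the same span.

2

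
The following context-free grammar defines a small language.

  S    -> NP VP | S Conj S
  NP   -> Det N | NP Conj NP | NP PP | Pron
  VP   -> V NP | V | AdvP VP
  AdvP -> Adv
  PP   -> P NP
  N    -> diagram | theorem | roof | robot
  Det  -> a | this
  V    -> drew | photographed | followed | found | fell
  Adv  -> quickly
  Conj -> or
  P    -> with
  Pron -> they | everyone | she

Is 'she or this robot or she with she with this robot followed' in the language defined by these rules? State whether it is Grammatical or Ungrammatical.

Grammatical

S
  NP
    NP
      Pron: she
    Conj: or
    NP
      NP
        Det: this
        N: robot
      Conj: or
      NP
        NP
          Pron: she
        PP
          P: with
          NP
            NP
              Pron: she
            PP
              P: with
              NP
                Det: this
                N: robot
  VP
    V: followed
Every word is introduced by a lexical rule and the phrasal rules combine the resulting categories into a single S.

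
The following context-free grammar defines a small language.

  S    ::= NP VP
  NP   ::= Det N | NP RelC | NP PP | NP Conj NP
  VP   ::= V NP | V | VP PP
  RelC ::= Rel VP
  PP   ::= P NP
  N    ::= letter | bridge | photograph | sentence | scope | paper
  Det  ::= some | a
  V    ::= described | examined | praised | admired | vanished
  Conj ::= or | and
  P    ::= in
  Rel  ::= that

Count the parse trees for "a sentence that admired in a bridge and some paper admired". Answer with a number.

Two of the 4 distinct bracketings:
[S [NP [NP [Det a] [N sentence]] [RelC [Rel that] [VP [VP [V admired]] [PP [P in] [NP [NP [Det a] [N bridge]] [Conj and] [NP [Det some] [N paper]]]]]]] [VP [V admired]]]
[S [NP [NP [NP [Det a] [N sentence]] [RelC [Rel that] [VP [V admired]]]] [PP [P in] [NP [NP [Det a] [N bridge]] [Conj and] [NP [Det some] [N paper]]]]] [VP [V admired]]]
The difference turns on whether NP → NP PP is used at the relevant span, versus an alternative expansion of NP.

4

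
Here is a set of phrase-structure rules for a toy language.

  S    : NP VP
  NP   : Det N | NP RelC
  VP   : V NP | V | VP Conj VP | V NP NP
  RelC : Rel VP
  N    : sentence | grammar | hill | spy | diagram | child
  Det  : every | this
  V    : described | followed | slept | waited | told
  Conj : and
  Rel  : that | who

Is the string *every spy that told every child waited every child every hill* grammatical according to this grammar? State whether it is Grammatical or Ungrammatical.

Grammatical

[S [NP [NP [Det every] [N spy]] [RelC [Rel that] [VP [V told] [NP [Det every] [N child]]]]] [VP [V waited] [NP [Det every] [N child]] [NP [Det every] [N hill]]]]
Each bracket corresponds to one application of a listed rule, so the string is derivable from S.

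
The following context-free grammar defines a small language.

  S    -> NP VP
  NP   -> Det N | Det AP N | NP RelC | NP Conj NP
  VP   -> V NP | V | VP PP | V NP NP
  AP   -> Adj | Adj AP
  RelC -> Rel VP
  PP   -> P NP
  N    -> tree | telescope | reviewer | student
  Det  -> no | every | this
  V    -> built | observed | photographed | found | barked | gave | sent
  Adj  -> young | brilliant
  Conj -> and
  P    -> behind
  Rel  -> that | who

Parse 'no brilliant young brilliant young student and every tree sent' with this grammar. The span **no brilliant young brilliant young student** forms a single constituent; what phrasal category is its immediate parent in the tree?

S
  NP
    NP
      Det: no
      AP
        Adj: brilliant
        AP
          Adj: young
          AP
            Adj: brilliant
            AP
              Adj: young
      N: student
    Conj: and
    NP
      Det: every
      N: tree
  VP
    V: sent
The span 'no brilliant young brilliant young student' is the NP node built by NP → Det AP N.
Its mother is the NP built by NP → NP Conj NP.

NP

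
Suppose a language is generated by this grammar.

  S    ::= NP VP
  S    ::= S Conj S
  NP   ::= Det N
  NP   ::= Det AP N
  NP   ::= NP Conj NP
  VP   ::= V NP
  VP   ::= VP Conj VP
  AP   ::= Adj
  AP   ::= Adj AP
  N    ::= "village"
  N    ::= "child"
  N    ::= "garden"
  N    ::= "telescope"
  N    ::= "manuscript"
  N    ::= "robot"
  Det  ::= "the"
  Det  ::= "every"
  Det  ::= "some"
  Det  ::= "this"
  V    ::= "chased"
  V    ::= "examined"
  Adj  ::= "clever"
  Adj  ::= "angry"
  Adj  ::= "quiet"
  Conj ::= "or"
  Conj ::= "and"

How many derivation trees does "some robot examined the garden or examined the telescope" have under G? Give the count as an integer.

[S [NP [Det some] [N robot]] [VP [VP [V examined] [NP [Det the] [N garden]]] [Conj or] [VP [V examined] [NP [Det the] [N telescope]]]]]
No rule offers an alternative attachment or grouping for any span, so this is the only derivation.

1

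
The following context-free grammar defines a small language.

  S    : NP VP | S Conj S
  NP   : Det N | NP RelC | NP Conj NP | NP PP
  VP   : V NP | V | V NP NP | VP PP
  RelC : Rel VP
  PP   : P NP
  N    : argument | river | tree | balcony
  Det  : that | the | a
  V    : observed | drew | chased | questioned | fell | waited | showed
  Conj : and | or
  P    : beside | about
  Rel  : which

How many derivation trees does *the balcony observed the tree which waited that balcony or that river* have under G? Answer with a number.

3

Two of the 3 distinct bracketings:
[S [NP [Det the] [N balcony]] [VP [V observed] [NP [NP [Det the] [N tree]] [RelC [Rel which] [VP [V waited] [NP [NP [Det that] [N balcony]] [Conj or] [NP [Det that] [N river]]]]]]]]
[S [NP [Det the] [N balcony]] [VP [V observed] [NP [NP [NP [Det the] [N tree]] [RelC [Rel which] [VP [V waited] [NP [Det that] [N balcony]]]]] [Conj or] [NP [Det that] [N river]]]]]
The trees differ in how a recursive rule is bracketed over the same span.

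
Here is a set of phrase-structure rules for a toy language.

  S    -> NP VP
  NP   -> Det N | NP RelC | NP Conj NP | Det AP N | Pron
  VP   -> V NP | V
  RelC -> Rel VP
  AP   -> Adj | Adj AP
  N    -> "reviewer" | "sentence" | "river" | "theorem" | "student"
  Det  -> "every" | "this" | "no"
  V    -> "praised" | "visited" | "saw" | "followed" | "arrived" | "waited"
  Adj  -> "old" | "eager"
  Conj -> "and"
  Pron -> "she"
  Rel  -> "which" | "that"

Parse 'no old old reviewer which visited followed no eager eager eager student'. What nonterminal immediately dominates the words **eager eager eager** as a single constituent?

[S [NP [NP [Det no] [AP [Adj old] [AP [Adj old]]] [N reviewer]] [RelC [Rel which] [VP [V visited]]]] [VP [V followed] [NP [Det no] [AP [Adj eager] [AP [Adj eager] [AP [Adj eager]]]] [N student]]]]
The span 'eager eager eager' is the AP node built by AP → Adj AP.

AP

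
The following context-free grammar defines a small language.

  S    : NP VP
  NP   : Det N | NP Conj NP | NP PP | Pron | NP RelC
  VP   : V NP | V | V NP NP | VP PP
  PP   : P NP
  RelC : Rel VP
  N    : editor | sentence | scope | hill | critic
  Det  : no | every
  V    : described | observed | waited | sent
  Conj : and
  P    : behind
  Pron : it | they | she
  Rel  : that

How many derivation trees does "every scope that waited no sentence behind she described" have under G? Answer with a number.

Two of the 3 distinct bracketings:
[S [NP [NP [NP [Det every] [N scope]] [RelC [Rel that] [VP [V waited] [NP [Det no] [N sentence]]]]] [PP [P behind] [NP [Pron she]]]] [VP [V described]]]
[S [NP [NP [Det every] [N scope]] [RelC [Rel that] [VP [V waited] [NP [NP [Det no] [N sentence]] [PP [P behind] [NP [Pron she]]]]]]] [VP [V described]]]
The trees differ in how a recursive rule is bracketed over the same span.

3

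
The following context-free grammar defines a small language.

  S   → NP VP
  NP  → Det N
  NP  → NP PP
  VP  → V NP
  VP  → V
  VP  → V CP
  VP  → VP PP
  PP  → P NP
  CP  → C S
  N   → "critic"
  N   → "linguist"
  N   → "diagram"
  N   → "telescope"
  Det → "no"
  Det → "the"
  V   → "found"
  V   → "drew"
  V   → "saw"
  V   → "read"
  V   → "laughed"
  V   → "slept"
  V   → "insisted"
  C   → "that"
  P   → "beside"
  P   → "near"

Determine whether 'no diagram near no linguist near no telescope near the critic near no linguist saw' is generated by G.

S
  NP
    NP
      Det: no
      N: diagram
    PP
      P: near
      NP
        NP
          Det: no
          N: linguist
        PP
          P: near
          NP
            NP
              Det: no
              N: telescope
            PP
              P: near
              NP
                NP
                  Det: the
                  N: critic
                PP
                  P: near
                  NP
                    Det: no
                    N: linguist
  VP
    V: saw
Every word is introduced by a lexical rule and the phrasal rules combine the resulting categories into a single S.

Grammatical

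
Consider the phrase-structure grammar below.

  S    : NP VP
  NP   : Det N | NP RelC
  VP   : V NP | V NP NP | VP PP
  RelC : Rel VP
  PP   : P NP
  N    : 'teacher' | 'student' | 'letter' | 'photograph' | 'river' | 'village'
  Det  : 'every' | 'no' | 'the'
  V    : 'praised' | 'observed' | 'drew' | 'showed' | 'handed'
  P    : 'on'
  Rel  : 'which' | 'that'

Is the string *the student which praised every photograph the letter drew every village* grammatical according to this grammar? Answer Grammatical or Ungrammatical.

Grammatical

S
  NP
    NP
      Det: the
      N: student
    RelC
      Rel: which
      VP
        V: praised
        NP
          Det: every
          N: photograph
        NP
          Det: the
          N: letter
  VP
    V: drew
    NP
      Det: every
      N: village
Each bracket corresponds to one application of a listed rule, so the string is derivable from S.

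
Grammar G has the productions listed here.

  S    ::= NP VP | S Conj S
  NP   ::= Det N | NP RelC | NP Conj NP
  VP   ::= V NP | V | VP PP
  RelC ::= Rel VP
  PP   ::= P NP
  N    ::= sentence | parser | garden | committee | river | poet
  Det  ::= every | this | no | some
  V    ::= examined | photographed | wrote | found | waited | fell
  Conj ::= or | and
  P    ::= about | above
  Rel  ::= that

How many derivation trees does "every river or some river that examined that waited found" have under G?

Two of the 3 distinct bracketings:
[S [NP [NP [NP [NP [Det every] [N river]] [Conj or] [NP [Det some] [N river]]] [RelC [Rel that] [VP [V examined]]]] [RelC [Rel that] [VP [V waited]]]] [VP [V found]]]
[S [NP [NP [NP [Det every] [N river]] [Conj or] [NP [NP [Det some] [N river]] [RelC [Rel that] [VP [V examined]]]]] [RelC [Rel that] [VP [V waited]]]] [VP [V found]]]
The trees differ in how a recursive rule is bracketed over the same span.

3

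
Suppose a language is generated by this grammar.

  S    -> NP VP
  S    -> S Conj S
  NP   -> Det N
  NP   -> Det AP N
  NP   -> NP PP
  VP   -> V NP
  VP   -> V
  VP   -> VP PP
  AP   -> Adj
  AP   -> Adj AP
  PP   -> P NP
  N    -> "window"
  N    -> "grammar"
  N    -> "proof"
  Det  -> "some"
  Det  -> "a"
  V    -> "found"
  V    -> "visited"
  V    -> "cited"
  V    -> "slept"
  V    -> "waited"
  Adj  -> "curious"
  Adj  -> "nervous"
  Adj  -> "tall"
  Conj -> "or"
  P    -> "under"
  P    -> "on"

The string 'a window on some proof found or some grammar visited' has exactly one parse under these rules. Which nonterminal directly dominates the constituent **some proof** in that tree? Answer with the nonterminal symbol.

PP

S
  S
    NP
      NP
        Det: a
        N: window
      PP
        P: on
        NP
          Det: some
          N: proof
    VP
      V: found
  Conj: or
  S
    NP
      Det: some
      N: grammar
    VP
      V: visited
The span 'some proof' is the NP node built by NP → Det N.
Its mother is the PP built by PP → P NP.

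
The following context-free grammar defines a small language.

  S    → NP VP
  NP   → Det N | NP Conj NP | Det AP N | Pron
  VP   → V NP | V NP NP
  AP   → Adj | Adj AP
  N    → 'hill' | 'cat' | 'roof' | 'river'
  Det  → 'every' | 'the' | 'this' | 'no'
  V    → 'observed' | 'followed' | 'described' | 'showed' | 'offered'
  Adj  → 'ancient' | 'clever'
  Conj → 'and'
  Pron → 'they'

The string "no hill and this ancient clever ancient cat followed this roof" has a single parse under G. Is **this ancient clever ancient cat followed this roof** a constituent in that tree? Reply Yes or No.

No

[S [NP [NP [Det no] [N hill]] [Conj and] [NP [Det this] [AP [Adj ancient] [AP [Adj clever] [AP [Adj ancient]]]] [N cat]]] [VP [V followed] [NP [Det this] [N roof]]]]
The smallest constituent containing 'this ancient clever ancient cat followed this roof' is the S spanning 'no hill and this ancient clever ancient cat followed this roof'; no single node in the tree dominates exactly the given words.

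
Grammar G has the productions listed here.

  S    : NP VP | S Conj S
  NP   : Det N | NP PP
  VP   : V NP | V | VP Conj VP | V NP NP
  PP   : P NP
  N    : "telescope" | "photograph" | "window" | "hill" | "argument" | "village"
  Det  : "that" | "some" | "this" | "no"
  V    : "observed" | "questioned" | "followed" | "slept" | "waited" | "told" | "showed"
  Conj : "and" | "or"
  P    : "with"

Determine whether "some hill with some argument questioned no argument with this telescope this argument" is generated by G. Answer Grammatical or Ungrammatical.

[S [NP [NP [Det some] [N hill]] [PP [P with] [NP [Det some] [N argument]]]] [VP [V questioned] [NP [NP [Det no] [N argument]] [PP [P with] [NP [Det this] [N telescope]]]] [NP [Det this] [N argument]]]]
The bracketing above is licensed at every node by one of the given productions, with S at the root.

Grammatical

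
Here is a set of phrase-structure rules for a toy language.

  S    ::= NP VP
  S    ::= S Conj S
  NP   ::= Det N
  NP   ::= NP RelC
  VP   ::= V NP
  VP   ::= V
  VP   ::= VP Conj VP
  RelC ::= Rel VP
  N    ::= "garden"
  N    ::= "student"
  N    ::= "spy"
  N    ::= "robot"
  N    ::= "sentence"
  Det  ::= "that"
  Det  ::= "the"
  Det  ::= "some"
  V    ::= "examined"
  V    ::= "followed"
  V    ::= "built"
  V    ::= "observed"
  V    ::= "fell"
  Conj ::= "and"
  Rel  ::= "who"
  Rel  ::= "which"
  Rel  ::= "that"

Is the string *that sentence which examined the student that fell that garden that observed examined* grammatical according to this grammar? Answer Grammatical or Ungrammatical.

Grammatical

S
  NP
    NP
      Det: that
      N: sentence
    RelC
      Rel: which
      VP
        V: examined
        NP
          NP
            Det: the
            N: student
          RelC
            Rel: that
            VP
              V: fell
              NP
                NP
                  Det: that
                  N: garden
                RelC
                  Rel: that
                  VP
                    V: observed
  VP
    V: examined
Each bracket corresponds to one application of a listed rule, so the string is derivable from S.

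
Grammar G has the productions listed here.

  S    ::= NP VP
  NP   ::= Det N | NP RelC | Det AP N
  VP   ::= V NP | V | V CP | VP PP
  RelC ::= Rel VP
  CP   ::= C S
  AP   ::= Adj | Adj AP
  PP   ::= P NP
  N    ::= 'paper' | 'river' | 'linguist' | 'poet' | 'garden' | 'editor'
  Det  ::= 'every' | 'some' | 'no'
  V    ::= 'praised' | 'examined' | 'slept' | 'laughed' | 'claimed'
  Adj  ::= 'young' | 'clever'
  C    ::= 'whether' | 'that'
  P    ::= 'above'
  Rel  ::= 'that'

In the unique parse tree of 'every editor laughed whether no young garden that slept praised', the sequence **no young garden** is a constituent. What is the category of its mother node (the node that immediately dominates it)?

S
  NP
    Det: every
    N: editor
  VP
    V: laughed
    CP
      C: whether
      S
        NP
          NP
            Det: no
            AP
              Adj: young
            N: garden
          RelC
            Rel: that
            VP
              V: slept
        VP
          V: praised
The span 'no young garden' is the NP node built by NP → Det AP N.
Its mother is the NP built by NP → NP RelC.

NP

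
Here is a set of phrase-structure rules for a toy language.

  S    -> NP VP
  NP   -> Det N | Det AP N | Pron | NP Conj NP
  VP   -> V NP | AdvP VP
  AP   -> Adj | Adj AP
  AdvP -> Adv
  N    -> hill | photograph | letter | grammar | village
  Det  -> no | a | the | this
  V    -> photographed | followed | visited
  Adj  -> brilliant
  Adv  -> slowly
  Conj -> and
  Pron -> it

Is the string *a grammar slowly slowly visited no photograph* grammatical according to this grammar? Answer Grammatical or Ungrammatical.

[S [NP [Det a] [N grammar]] [VP [AdvP [Adv slowly]] [VP [AdvP [Adv slowly]] [VP [V visited] [NP [Det no] [N photograph]]]]]]
Each bracket corresponds to one application of a listed rule, so the string is derivable from S.

Grammatical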